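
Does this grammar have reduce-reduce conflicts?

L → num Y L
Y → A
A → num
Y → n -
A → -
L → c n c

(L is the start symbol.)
No reduce-reduce conflicts

A reduce-reduce conflict occurs when an LR(0) state has two complete items [A → α .] and [B → β .] — both call for a reduction, and with no lookahead the parser cannot choose between them.

Augment with L' → L and build the canonical LR(0) collection (I0 = CLOSURE({[L' → . L]}), then GOTO on every symbol after a dot until no new states appear). It has 13 states:
  I0: { [L → . c n c], [L → . num Y L], [L' → . L] }  — shift
  I1: { [L' → L .] }  — accept
  I2: { [L → c . n c] }  — shift
  I3: { [A → . -], [A → . num], [L → num . Y L], [Y → . A], [Y → . n -] }  — shift
  I4: { [A → - .] }  — reduce
  I5: { [Y → A .] }  — reduce
  I6: { [L → . c n c], [L → . num Y L], [L → num Y . L] }  — shift
  I7: { [Y → n . -] }  — shift
  I8: { [A → num .] }  — reduce
  I9: { [Y → n - .] }  — reduce
  I10: { [L → num Y L .] }  — reduce
  I11: { [L → c n . c] }  — shift
  I12: { [L → c n c .] }  — reduce

No state contains more than one complete item.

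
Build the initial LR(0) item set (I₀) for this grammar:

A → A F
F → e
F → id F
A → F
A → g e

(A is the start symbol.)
{ [A → . A F], [A → . F], [A → . g e], [A' → . A], [F → . e], [F → . id F] }

First, augment the grammar with A' → A
I₀ = CLOSURE({ [A' → . A] }):
  [A' → . A] has the dot before A: add [A → . A F], [A → . F], [A → . g e]
  [A → . F] has the dot before F: add [F → . e], [F → . id F]
No further items can be added.

I₀ = { [A → . A F], [A → . F], [A → . g e], [A' → . A], [F → . e], [F → . id F] }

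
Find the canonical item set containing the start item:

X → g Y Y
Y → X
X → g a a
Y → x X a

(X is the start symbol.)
{ [X → . g Y Y], [X → . g a a], [X' → . X] }

First, augment the grammar with X' → X
I₀ = CLOSURE({ [X' → . X] }):
  [X' → . X] has the dot before X: add [X → . g Y Y], [X → . g a a]
No further items can be added.

I₀ = { [X → . g Y Y], [X → . g a a], [X' → . X] }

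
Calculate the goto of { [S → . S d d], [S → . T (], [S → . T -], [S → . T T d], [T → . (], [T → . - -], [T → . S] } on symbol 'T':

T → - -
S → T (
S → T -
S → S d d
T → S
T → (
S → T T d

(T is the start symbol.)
GOTO(I, 'T') = CLOSURE({ [A → αX.β] : [A → α.Xβ] ∈ I, X = 'T' })

Items with dot before 'T', with the dot advanced:
  [S → . T (] → [S → T . (]
  [S → . T -] → [S → T . -]
  [S → . T T d] → [S → T . T d]
Closure of the advanced items:
  [S → T . T d] has the dot before T: add [T → . - -], [T → . S], [T → . (]
  [T → . S] has the dot before S: add [S → . T (], [S → . T -], [S → . S d d], [S → . T T d]

GOTO = { [S → . S d d], [S → . T (], [S → . T -], [S → . T T d], [S → T . (], [S → T . -], [S → T . T d], [T → . (], [T → . - -], [T → . S] }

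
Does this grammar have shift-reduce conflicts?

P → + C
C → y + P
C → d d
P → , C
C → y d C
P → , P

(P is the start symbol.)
No shift-reduce conflicts

A shift-reduce conflict occurs when an LR(0) state has both:
  - a complete (reduce) item [A → α .] (dot at the end), and
  - a shift item [B → β . c γ] (dot before a terminal).

Augment with P' → P and build the canonical LR(0) collection (I0 = CLOSURE({[P' → . P]}), then GOTO on every symbol after a dot until no new states appear). It has 14 states:
  I0: { [P → . + C], [P → . , C], [P → . , P], [P' → . P] }  — shift
  I1: { [C → . d d], [C → . y + P], [C → . y d C], [P → + . C] }  — shift
  I2: { [C → . d d], [C → . y + P], [C → . y d C], [P → , . C], [P → , . P], [P → . + C], [P → . , C], [P → . , P] }  — shift
  I3: { [P' → P .] }  — accept
  I4: { [P → , C .] }  — reduce
  I5: { [P → , P .] }  — reduce
  I6: { [C → d . d] }  — shift
  I7: { [C → y . + P], [C → y . d C] }  — shift
  I8: { [C → y + . P], [P → . + C], [P → . , C], [P → . , P] }  — shift
  I9: { [C → . d d], [C → . y + P], [C → . y d C], [C → y d . C] }  — shift
  I10: { [C → y d C .] }  — reduce
  I11: { [C → y + P .] }  — reduce
  I12: { [C → d d .] }  — reduce
  I13: { [P → + C .] }  — reduce

No state contains both a complete item and a shift item.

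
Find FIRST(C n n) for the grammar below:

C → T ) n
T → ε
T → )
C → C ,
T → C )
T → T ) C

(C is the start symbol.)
{ ')' }

FIRST sets of the non-terminals involved (from the grammar, by fixed-point iteration):
  FIRST(C) = { ')' }

To compute FIRST(C n n), process the symbols left to right:
Symbol C is a non-terminal. Add FIRST(C) \ {ε} = { ')' }
C is not nullable (ε ∉ FIRST(C)), so stop here.
FIRST(C n n) = { ')' }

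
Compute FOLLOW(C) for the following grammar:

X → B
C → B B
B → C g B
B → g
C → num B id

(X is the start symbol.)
{ 'g' }

To compute FOLLOW(C), find every occurrence of C on a right-hand side N → α C β: add FIRST(β) \ {ε}, and if β is empty or nullable also add FOLLOW(N). Iterate to a fixed point.

In B → C g B: C is followed by g B, add FIRST(g B) \ {ε} = { 'g' }

Taking the union: FOLLOW(C) = { 'g' }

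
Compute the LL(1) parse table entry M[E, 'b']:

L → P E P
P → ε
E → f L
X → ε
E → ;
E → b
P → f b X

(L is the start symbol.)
E → b

To find M[E, 'b'], we find productions for E where 'b' is in the predict set (PREDICT(N → α) = (FIRST(α) \ {ε}) ∪ (FOLLOW(N) if α ⇒* ε)).

E → f L: PREDICT = { 'f' }
E → ;: PREDICT = { ';' }
E → b: PREDICT = { 'b' }
  'b' is in predict set, so this production goes in M[E, 'b']

M[E, 'b'] = E → b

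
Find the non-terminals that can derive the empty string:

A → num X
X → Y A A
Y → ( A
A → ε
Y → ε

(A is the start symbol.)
{ 'A', 'X', 'Y' }

ε-productions: A → ε, Y → ε
So A, Y are immediately nullable.
X → Y A A: every symbol on the right is nullable, so X is nullable too.
Every non-terminal is now nullable.
Nullable = { 'A', 'X', 'Y' }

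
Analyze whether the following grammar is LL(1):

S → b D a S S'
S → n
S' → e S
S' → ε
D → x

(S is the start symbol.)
No. Predict set conflict for S': { 'e' }

Relevant sets:
  FOLLOW(S') = { $, 'e' }

For S:
  PREDICT(S → b D a S S') = { 'b' }
  PREDICT(S → n) = { 'n' }
For S':
  PREDICT(S' → e S) = { 'e' }
  PREDICT(S' → ε) = { $, 'e' }
D has a single production, so nothing to check there.

Conflict found: Predict set conflict for S': { 'e' }
The grammar is NOT LL(1).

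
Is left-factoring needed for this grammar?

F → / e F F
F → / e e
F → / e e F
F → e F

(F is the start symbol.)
Left-factoring is needed when two productions for the same non-terminal
share a common prefix on the right-hand side.

Productions for F:
  F → / e F F
  F → / e e
  F → / e e F
  F → e F

Found common prefix '/ e' in productions for F

Answer: Yes, F has productions with common prefix '/ e'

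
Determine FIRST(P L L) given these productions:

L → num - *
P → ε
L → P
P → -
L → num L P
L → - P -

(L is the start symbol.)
{ '-', 'num', ε }

FIRST sets of the non-terminals involved (from the grammar, by fixed-point iteration):
  FIRST(P) = { '-', ε }
  FIRST(L) = { '-', 'num', ε }

To compute FIRST(P L L), process the symbols left to right:
Symbol P is a non-terminal. Add FIRST(P) \ {ε} = { '-' }
P is nullable (ε ∈ FIRST(P)), continue to the next symbol.
Symbol L is a non-terminal. Add FIRST(L) \ {ε} = { '-', 'num' }
L is nullable (ε ∈ FIRST(L)), continue to the next symbol.
Symbol L is a non-terminal. Add FIRST(L) \ {ε} = { '-', 'num' }
L is nullable (ε ∈ FIRST(L)), continue to the next symbol.
All symbols are nullable, so ε is in the result.
FIRST(P L L) = { '-', 'num', ε }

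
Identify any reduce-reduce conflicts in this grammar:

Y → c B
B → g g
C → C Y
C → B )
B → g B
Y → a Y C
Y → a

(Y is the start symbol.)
A reduce-reduce conflict occurs when an LR(0) state has two complete items [A → α .] and [B → β .] — both call for a reduction, and with no lookahead the parser cannot choose between them.

Augment with Y' → Y and build the canonical LR(0) collection (I0 = CLOSURE({[Y' → . Y]}), then GOTO on every symbol after a dot until no new states appear). It has 13 states:
  I0: { [Y → . a Y C], [Y → . a], [Y → . c B], [Y' → . Y] }  — shift
  I1: { [Y' → Y .] }  — accept
  I2: { [Y → . a Y C], [Y → . a], [Y → . c B], [Y → a . Y C], [Y → a .] }  — shift, reduce
  I3: { [B → . g B], [B → . g g], [Y → c . B] }  — shift
  I4: { [Y → c B .] }  — reduce
  I5: { [B → . g B], [B → . g g], [B → g . B], [B → g . g] }  — shift
  I6: { [B → g B .] }  — reduce
  I7: { [B → . g B], [B → . g g], [B → g . B], [B → g . g], [B → g g .] }  — shift, reduce
  I8: { [B → . g B], [B → . g g], [C → . B )], [C → . C Y], [Y → a Y . C] }  — shift
  I9: { [C → B . )] }  — shift
  I10: { [C → C . Y], [Y → . a Y C], [Y → . a], [Y → . c B], [Y → a Y C .] }  — shift, reduce
  I11: { [C → C Y .] }  — reduce
  I12: { [C → B ) .] }  — reduce

No state contains more than one complete item.

Answer: No reduce-reduce conflicts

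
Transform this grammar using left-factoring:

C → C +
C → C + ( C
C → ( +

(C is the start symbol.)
Left-factoring transforms A → αβ₁ | αβ₂ into A → αA' and A' → β₁ | β₂
(α is the longest common prefix among the alternatives). Repeat until
no nonterminal has two alternatives with a common prefix.

Round 1: C has alternatives sharing prefix 'C +'. Introduce C': C → C + C'
  Add: C' → ε
  Add: C' → ( C

No remaining common prefixes — done.

Resulting grammar:
C → C + C'
C' → ε
C' → ( C
C → ( +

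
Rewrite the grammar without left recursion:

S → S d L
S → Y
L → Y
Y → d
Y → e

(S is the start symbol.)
S → Y S'
S' → d L S'
S' → ε
L → Y
Y → d
Y → e

S is directly left-recursive. The standard transformation for
  A → A α₁ | ... | A α_m | β₁ | ... | β_n
is
  A  → β₁ A' | ... | β_n A'
  A' → α₁ A' | ... | α_m A' | ε

S → Y becomes S → Y S'
S → S d L becomes S' → d L S'
Add S' → ε

Productions for other non-terminals are unchanged:
  L → Y
  Y → d
  Y → e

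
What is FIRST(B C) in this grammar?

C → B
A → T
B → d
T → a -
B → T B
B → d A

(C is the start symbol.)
FIRST sets of the non-terminals involved (from the grammar, by fixed-point iteration):
  FIRST(B) = { 'a', 'd' }

To compute FIRST(B C), process the symbols left to right:
Symbol B is a non-terminal. Add FIRST(B) \ {ε} = { 'a', 'd' }
B is not nullable (ε ∉ FIRST(B)), so stop here.
FIRST(B C) = { 'a', 'd' }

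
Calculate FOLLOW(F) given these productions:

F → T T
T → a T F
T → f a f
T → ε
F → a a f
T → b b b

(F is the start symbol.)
To compute FOLLOW(F), find every occurrence of F on a right-hand side N → α F β: add FIRST(β) \ {ε}, and if β is empty or nullable also add FOLLOW(N). Iterate to a fixed point.

F is the start symbol, so $ ∈ FOLLOW(F).
In T → a T F: F is at the end, add FOLLOW(T)

The FOLLOW sets referred to above (computed the same way, to a fixed point):
  FOLLOW(T) = { $, 'a', 'b', 'f' }

Taking the union: FOLLOW(F) = { $, 'a', 'b', 'f' }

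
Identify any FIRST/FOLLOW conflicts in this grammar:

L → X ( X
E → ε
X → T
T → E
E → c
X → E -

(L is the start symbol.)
A FIRST/FOLLOW conflict occurs when a non-terminal N has a nullable alternative N → β (β ⇒* ε) and another alternative N → α with FIRST(α) ∩ FOLLOW(N) ≠ ∅: on such a lookahead the parser cannot decide between expanding α and letting N vanish via β.

Nullable non-terminals: E, T, X.
FIRST sets used below: FIRST(T) = { 'c', ε }, FIRST(E) = { 'c', ε }

E: nullable alternative(s) E → ε; FOLLOW(E) = { $, '(', '-' }
  E → ε: FIRST \ {ε} = { } — this is the only nullable alternative, skip
  E → c: FIRST \ {ε} = { 'c' } — disjoint from FOLLOW(E)
T has a nullable alternative but only one production, so nothing to check.

X: nullable alternative(s) X → T; FOLLOW(X) = { $, '(' }
  X → T: FIRST \ {ε} = { 'c' } — this is the only nullable alternative, skip
  X → E -: FIRST \ {ε} = { '-', 'c' } — disjoint from FOLLOW(X)

L has no nullable alternative, so no FIRST/FOLLOW check is needed there.

No FIRST/FOLLOW conflicts found.

Answer: No FIRST/FOLLOW conflicts.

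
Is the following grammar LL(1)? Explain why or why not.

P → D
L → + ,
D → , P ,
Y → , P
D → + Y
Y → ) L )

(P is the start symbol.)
Yes, the grammar is LL(1).

A grammar is LL(1) if for each non-terminal N with multiple productions, the predict sets of those productions are pairwise disjoint, where PREDICT(N → α) = (FIRST(α) \ {ε}) ∪ (FOLLOW(N) if α ⇒* ε).

For D:
  PREDICT(D → ',' P ',') = { ',' }
  PREDICT(D → '+' Y) = { '+' }
For Y:
  PREDICT(Y → ',' P) = { ',' }
  PREDICT(Y → ')' L ')') = { ')' }
P, L have a single production, so nothing to check there.

All predict sets are disjoint. The grammar IS LL(1).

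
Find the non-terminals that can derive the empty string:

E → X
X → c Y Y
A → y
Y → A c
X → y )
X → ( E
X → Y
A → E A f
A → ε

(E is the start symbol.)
ε-productions: A → ε
So A is immediately nullable.
No further non-terminal can be added: every production for the remaining non-terminals contains a terminal or a non-nullable non-terminal.
Nullable = { 'A' }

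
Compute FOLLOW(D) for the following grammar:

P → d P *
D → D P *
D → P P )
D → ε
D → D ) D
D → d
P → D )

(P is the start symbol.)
To compute FOLLOW(D), find every occurrence of D on a right-hand side N → α D β: add FIRST(β) \ {ε}, and if β is empty or nullable also add FOLLOW(N). Iterate to a fixed point.

In D → D P *: D is followed by P '*', add FIRST(P '*') \ {ε} = { ')', 'd' }
In D → D ) D: D is followed by ')' D, add FIRST(')' D) \ {ε} = { ')' }
In D → D ) D: D is at the end; this adds FOLLOW(D) to itself — nothing new
In P → D ): D is followed by ')', add FIRST(')') \ {ε} = { ')' }

Taking the union: FOLLOW(D) = { ')', 'd' }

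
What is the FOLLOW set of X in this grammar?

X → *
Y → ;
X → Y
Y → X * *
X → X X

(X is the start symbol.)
{ $, '*', ';' }

X is the start symbol, so $ ∈ FOLLOW(X).
In Y → X * *: X is followed by '*' '*', add FIRST('*' '*') \ {ε} = { '*' }
In X → X X: X is followed by X, add FIRST(X) \ {ε} = { '*', ';' }
In X → X X: X is at the end; this adds FOLLOW(X) to itself — nothing new

Taking the union: FOLLOW(X) = { $, '*', ';' }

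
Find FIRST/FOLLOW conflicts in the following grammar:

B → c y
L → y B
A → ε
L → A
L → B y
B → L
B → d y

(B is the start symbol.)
Yes. L → y B with FOLLOW(L) on { 'y' }; L → B y with FOLLOW(L) on { 'y' }

A FIRST/FOLLOW conflict occurs when a non-terminal N has a nullable alternative N → β (β ⇒* ε) and another alternative N → α with FIRST(α) ∩ FOLLOW(N) ≠ ∅: on such a lookahead the parser cannot decide between expanding α and letting N vanish via β.

Nullable non-terminals: A, B, L.
FIRST sets used below: FIRST(L) = { 'c', 'd', 'y', ε }, FIRST(A) = { ε }, FIRST(B) = { 'c', 'd', 'y', ε }
A has a nullable alternative but only one production, so nothing to check.

B: nullable alternative(s) B → L; FOLLOW(B) = { $, 'y' }
  B → c y: FIRST \ {ε} = { 'c' } — disjoint from FOLLOW(B)
  B → L: FIRST \ {ε} = { 'c', 'd', 'y' } — this is the only nullable alternative, skip
  B → d y: FIRST \ {ε} = { 'd' } — disjoint from FOLLOW(B)

L: nullable alternative(s) L → A; FOLLOW(L) = { $, 'y' }
  L → y B: FIRST \ {ε} = { 'y' } — overlaps FOLLOW(L) on { 'y' }: CONFLICT
  L → A: FIRST \ {ε} = { } — this is the only nullable alternative, skip
  L → B y: FIRST \ {ε} = { 'c', 'd', 'y' } — overlaps FOLLOW(L) on { 'y' }: CONFLICT

So the grammar has 2 FIRST/FOLLOW conflicts (marked CONFLICT above).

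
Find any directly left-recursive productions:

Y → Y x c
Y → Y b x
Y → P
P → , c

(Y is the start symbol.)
Y → Y x c: LEFT RECURSIVE (starts with Y)
Y → Y b x: LEFT RECURSIVE (starts with Y)
Y → P: starts with P
P → , c: starts with ','

The grammar has direct left recursion on: Y.

Answer: Yes, Y is left-recursive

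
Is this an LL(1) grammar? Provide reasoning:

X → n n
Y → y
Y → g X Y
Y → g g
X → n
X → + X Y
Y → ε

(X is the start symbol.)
No. Predict set conflict for X: { 'n' }

Relevant sets:
  FOLLOW(Y) = { $, 'g', 'y' }

For X:
  PREDICT(X → n n) = { 'n' }
  PREDICT(X → n) = { 'n' }
  PREDICT(X → '+' X Y) = { '+' }
For Y:
  PREDICT(Y → y) = { 'y' }
  PREDICT(Y → g X Y) = { 'g' }
  PREDICT(Y → g g) = { 'g' }
  PREDICT(Y → ε) = { $, 'g', 'y' }

Conflict found: Predict set conflict for X: { 'n' }
The grammar is NOT LL(1).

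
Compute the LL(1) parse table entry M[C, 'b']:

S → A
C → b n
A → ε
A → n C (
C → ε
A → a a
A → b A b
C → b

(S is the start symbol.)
C → b n, C → b

To find M[C, 'b'], we find productions for C where 'b' is in the predict set (PREDICT(N → α) = (FIRST(α) \ {ε}) ∪ (FOLLOW(N) if α ⇒* ε)).

Relevant sets:
  FOLLOW(C) = { '(' }

C → b n: PREDICT = { 'b' }
  'b' is in predict set, so this production goes in M[C, 'b']
C → ε: PREDICT = { '(' }
C → b: PREDICT = { 'b' }
  'b' is in predict set, so this production goes in M[C, 'b']

M[C, 'b'] = C → b n, C → b  (a multiply-defined cell — the grammar is not LL(1))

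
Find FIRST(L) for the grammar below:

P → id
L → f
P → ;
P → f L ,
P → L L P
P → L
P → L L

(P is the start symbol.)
From L → f:
  - f is a terminal: add 'f' and stop

Collecting: FIRST(L) = { 'f' }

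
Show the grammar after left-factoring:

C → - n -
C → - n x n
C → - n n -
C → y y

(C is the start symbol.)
Left-factoring transforms A → αβ₁ | αβ₂ into A → αA' and A' → β₁ | β₂
(α is the longest common prefix among the alternatives). Repeat until
no nonterminal has two alternatives with a common prefix.

Round 1: C has alternatives sharing prefix '- n'. Introduce C': C → - n C'
  Add: C' → -
  Add: C' → x n
  Add: C' → n -

No remaining common prefixes — done.

Resulting grammar:
C → - n C'
C' → -
C' → x n
C' → n -
C → y y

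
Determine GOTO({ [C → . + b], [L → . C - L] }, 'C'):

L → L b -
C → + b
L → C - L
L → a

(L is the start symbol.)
{ [L → C . - L] }

GOTO(I, 'C') = CLOSURE({ [A → αX.β] : [A → α.Xβ] ∈ I, X = 'C' })

Items with dot before 'C', with the dot advanced:
  [L → . C - L] → [L → C . - L]
Closure adds nothing (no advanced item has the dot before a non-terminal).

GOTO = { [L → C . - L] }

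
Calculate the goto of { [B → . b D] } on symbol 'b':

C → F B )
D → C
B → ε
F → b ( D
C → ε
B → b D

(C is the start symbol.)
GOTO(I, 'b') = CLOSURE({ [A → αX.β] : [A → α.Xβ] ∈ I, X = 'b' })

Items with dot before 'b', with the dot advanced:
  [B → . b D] → [B → b . D]
Closure of the advanced items:
  [B → b . D] has the dot before D: add [D → . C]
  [D → . C] has the dot before C: add [C → . F B )], [C → .]
  [C → . F B )] has the dot before F: add [F → . b ( D]

GOTO = { [B → b . D], [C → . F B )], [C → .], [D → . C], [F → . b ( D] }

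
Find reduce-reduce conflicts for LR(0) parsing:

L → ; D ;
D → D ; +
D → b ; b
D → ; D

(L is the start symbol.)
No reduce-reduce conflicts

A reduce-reduce conflict occurs when an LR(0) state has two complete items [A → α .] and [B → β .] — both call for a reduction, and with no lookahead the parser cannot choose between them.

Augment with L' → L and build the canonical LR(0) collection (I0 = CLOSURE({[L' → . L]}), then GOTO on every symbol after a dot until no new states appear). It has 12 states:
  I0: { [L → . ; D ;], [L' → . L] }  — shift
  I1: { [D → . ; D], [D → . D ; +], [D → . b ; b], [L → ; . D ;] }  — shift
  I2: { [L' → L .] }  — accept
  I3: { [D → . ; D], [D → . D ; +], [D → . b ; b], [D → ; . D] }  — shift
  I4: { [D → D . ; +], [L → ; D . ;] }  — shift
  I5: { [D → b . ; b] }  — shift
  I6: { [D → b ; . b] }  — shift
  I7: { [D → b ; b .] }  — reduce
  I8: { [D → D ; . +], [L → ; D ; .] }  — shift, reduce
  I9: { [D → D ; + .] }  — reduce
  I10: { [D → ; D .], [D → D . ; +] }  — shift, reduce
  I11: { [D → D ; . +] }  — shift

No state contains more than one complete item.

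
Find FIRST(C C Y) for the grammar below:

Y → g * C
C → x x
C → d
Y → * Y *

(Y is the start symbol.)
FIRST sets of the non-terminals involved (from the grammar, by fixed-point iteration):
  FIRST(C) = { 'd', 'x' }

To compute FIRST(C C Y), process the symbols left to right:
Symbol C is a non-terminal. Add FIRST(C) \ {ε} = { 'd', 'x' }
C is not nullable (ε ∉ FIRST(C)), so stop here.
FIRST(C C Y) = { 'd', 'x' }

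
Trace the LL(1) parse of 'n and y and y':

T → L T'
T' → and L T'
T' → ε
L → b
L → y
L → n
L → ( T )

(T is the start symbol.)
Stack is shown with the top on the left.

Stack       Input            Action
-----------------------------------
T $         n and y and y $  output T → L T'
L T' $      n and y and y $  output L → n
n T' $      n and y and y $  match 'n'
T' $        and y and y $    output T' → and L T'
and L T' $  and y and y $    match 'and'
L T' $      y and y $        output L → y
y T' $      y and y $        match 'y'
T' $        and y $          output T' → and L T'
and L T' $  and y $          match 'and'
L T' $      y $              output L → y
y T' $      y $              match 'y'
T' $        $                output T' → ε
$           $                accept

The string is accepted.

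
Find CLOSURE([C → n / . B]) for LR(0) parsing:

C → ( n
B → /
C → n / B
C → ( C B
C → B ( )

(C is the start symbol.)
{ [B → . /], [C → n / . B] }

Start with: [C → n / . B]
  [C → n / . B] has the dot before B: add [B → . /]
No further items can be added.

CLOSURE = { [B → . /], [C → n / . B] }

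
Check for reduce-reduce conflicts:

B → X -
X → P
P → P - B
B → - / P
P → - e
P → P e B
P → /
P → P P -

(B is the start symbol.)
Augment with B' → B and build the canonical LR(0) collection (I0 = CLOSURE({[B' → . B]}), then GOTO on every symbol after a dot until no new states appear). It has 17 states:
  I0: { [B → . - / P], [B → . X -], [B' → . B], [P → . - e], [P → . /], [P → . P - B], [P → . P P -], [P → . P e B], [X → . P] }  — shift
  I1: { [B → - . / P], [P → - . e] }  — shift
  I2: { [P → / .] }  — reduce
  I3: { [B' → B .] }  — accept
  I4: { [P → . - e], [P → . /], [P → . P - B], [P → . P P -], [P → . P e B], [P → P . - B], [P → P . P -], [P → P . e B], [X → P .] }  — shift, reduce
  I5: { [B → X . -] }  — shift
  I6: { [B → X - .] }  — reduce
  I7: { [B → . - / P], [B → . X -], [P → - . e], [P → . - e], [P → . /], [P → . P - B], [P → . P P -], [P → . P e B], [P → P - . B], [X → . P] }  — shift
  I8: { [P → . - e], [P → . /], [P → . P - B], [P → . P P -], [P → . P e B], [P → P . - B], [P → P . P -], [P → P . e B], [P → P P . -] }  — shift
  I9: { [B → . - / P], [B → . X -], [P → . - e], [P → . /], [P → . P - B], [P → . P P -], [P → . P e B], [P → P e . B], [X → . P] }  — shift
  I10: { [P → P e B .] }  — reduce
  I11: { [B → . - / P], [B → . X -], [P → - . e], [P → . - e], [P → . /], [P → . P - B], [P → . P P -], [P → . P e B], [P → P - . B], [P → P P - .], [X → . P] }  — shift, reduce
  I12: { [P → P - B .] }  — reduce
  I13: { [P → - e .] }  — reduce
  I14: { [B → - / . P], [P → . - e], [P → . /], [P → . P - B], [P → . P P -], [P → . P e B] }  — shift
  I15: { [P → - . e] }  — shift
  I16: { [B → - / P .], [P → . - e], [P → . /], [P → . P - B], [P → . P P -], [P → . P e B], [P → P . - B], [P → P . P -], [P → P . e B] }  — shift, reduce

No state contains more than one complete item.

Answer: No reduce-reduce conflicts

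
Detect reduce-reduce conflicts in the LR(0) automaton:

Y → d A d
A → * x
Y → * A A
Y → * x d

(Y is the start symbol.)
A reduce-reduce conflict occurs when an LR(0) state has two complete items [A → α .] and [B → β .] — both call for a reduction, and with no lookahead the parser cannot choose between them.

Augment with Y' → Y and build the canonical LR(0) collection (I0 = CLOSURE({[Y' → . Y]}), then GOTO on every symbol after a dot until no new states appear). It has 12 states:
  I0: { [Y → . * A A], [Y → . * x d], [Y → . d A d], [Y' → . Y] }  — shift
  I1: { [A → . * x], [Y → * . A A], [Y → * . x d] }  — shift
  I2: { [Y' → Y .] }  — accept
  I3: { [A → . * x], [Y → d . A d] }  — shift
  I4: { [A → * . x] }  — shift
  I5: { [Y → d A . d] }  — shift
  I6: { [Y → d A d .] }  — reduce
  I7: { [A → * x .] }  — reduce
  I8: { [A → . * x], [Y → * A . A] }  — shift
  I9: { [Y → * x . d] }  — shift
  I10: { [Y → * x d .] }  — reduce
  I11: { [Y → * A A .] }  — reduce

No state contains more than one complete item.

Answer: No reduce-reduce conflicts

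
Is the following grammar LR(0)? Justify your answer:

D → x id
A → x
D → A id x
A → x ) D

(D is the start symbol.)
No. Shift-reduce conflict between [A → x .] and [A → x . ) D]

A grammar is LR(0) if no state in the canonical LR(0) collection has:
  - both a shift item (dot before a terminal) and a complete item (shift-reduce conflict), or
  - two or more complete items (reduce-reduce conflict; the accept item [D' → D .] counts as a complete item here).

Augment with D' → D and build the canonical LR(0) collection (I0 = CLOSURE({[D' → . D]}), then GOTO on every symbol after a dot until no new states appear). It has 9 states:
  I0: { [A → . x ) D], [A → . x], [D → . A id x], [D → . x id], [D' → . D] }  — shift
  I1: { [D → A . id x] }  — shift
  I2: { [D' → D .] }  — accept
  I3: { [A → x . ) D], [A → x .], [D → x . id] }  — shift, reduce
  I4: { [A → . x ) D], [A → . x], [A → x ) . D], [D → . A id x], [D → . x id] }  — shift
  I5: { [D → x id .] }  — reduce
  I6: { [A → x ) D .] }  — reduce
  I7: { [D → A id . x] }  — shift
  I8: { [D → A id x .] }  — reduce

Conflict in state I3:
  Shift-reduce conflict between [A → x .] and [A → x . ) D]
So the grammar is NOT LR(0).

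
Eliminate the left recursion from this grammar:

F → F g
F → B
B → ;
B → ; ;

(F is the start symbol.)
F is directly left-recursive. The standard transformation for
  A → A α₁ | ... | A α_m | β₁ | ... | β_n
is
  A  → β₁ A' | ... | β_n A'
  A' → α₁ A' | ... | α_m A' | ε

F → B becomes F → B F'
F → F g becomes F' → g F'
Add F' → ε

Productions for other non-terminals are unchanged:
  B → ;
  B → ; ;

Resulting grammar:
F → B F'
F' → g F'
F' → ε
B → ;
B → ; ;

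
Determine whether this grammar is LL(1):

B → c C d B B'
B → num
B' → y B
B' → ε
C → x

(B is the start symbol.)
A grammar is LL(1) if for each non-terminal N with multiple productions, the predict sets of those productions are pairwise disjoint, where PREDICT(N → α) = (FIRST(α) \ {ε}) ∪ (FOLLOW(N) if α ⇒* ε).

Relevant sets:
  FOLLOW(B') = { $, 'y' }

For B:
  PREDICT(B → c C d B B') = { 'c' }
  PREDICT(B → num) = { 'num' }
For B':
  PREDICT(B' → y B) = { 'y' }
  PREDICT(B' → ε) = { $, 'y' }
C has a single production, so nothing to check there.

Conflict found: Predict set conflict for B': { 'y' }
The grammar is NOT LL(1).

Answer: No. Predict set conflict for B': { 'y' }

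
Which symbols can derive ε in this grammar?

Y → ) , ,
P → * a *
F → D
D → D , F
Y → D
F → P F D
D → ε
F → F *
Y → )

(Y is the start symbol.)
A non-terminal is nullable if it can derive ε (the empty string): either it has an ε-production, or it has a production whose right-hand side consists entirely of nullable non-terminals.

ε-productions: D → ε
So D is immediately nullable.
F → D: every symbol on the right is nullable, so F is nullable too.
Y → D: every symbol on the right is nullable, so Y is nullable too.
No further non-terminal can be added: every production for the remaining non-terminals contains a terminal or a non-nullable non-terminal.
Nullable = { 'D', 'F', 'Y' }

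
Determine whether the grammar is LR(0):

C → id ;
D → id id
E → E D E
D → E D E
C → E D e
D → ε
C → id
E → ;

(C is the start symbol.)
No. Shift-reduce conflict between [D → .] and [D → . id id]

A grammar is LR(0) if no state in the canonical LR(0) collection has:
  - both a shift item (dot before a terminal) and a complete item (shift-reduce conflict), or
  - two or more complete items (reduce-reduce conflict; the accept item [C' → C .] counts as a complete item here).

Augment with C' → C and build the canonical LR(0) collection (I0 = CLOSURE({[C' → . C]}), then GOTO on every symbol after a dot until no new states appear). It has 15 states:
  I0: { [C → . E D e], [C → . id ;], [C → . id], [C' → . C], [E → . ;], [E → . E D E] }  — shift
  I1: { [E → ; .] }  — reduce
  I2: { [C' → C .] }  — accept
  I3: { [C → E . D e], [D → . E D E], [D → . id id], [D → .], [E → . ;], [E → . E D E], [E → E . D E] }  — shift, reduce
  I4: { [C → id . ;], [C → id .] }  — shift, reduce
  I5: { [C → id ; .] }  — reduce
  I6: { [C → E D . e], [E → . ;], [E → . E D E], [E → E D . E] }  — shift
  I7: { [D → . E D E], [D → . id id], [D → .], [D → E . D E], [E → . ;], [E → . E D E], [E → E . D E] }  — shift, reduce
  I8: { [D → id . id] }  — shift
  I9: { [D → id id .] }  — reduce
  I10: { [D → E D . E], [E → . ;], [E → . E D E], [E → E D . E] }  — shift
  I11: { [D → . E D E], [D → . id id], [D → .], [D → E D E .], [E → . ;], [E → . E D E], [E → E . D E], [E → E D E .] }  — shift, 3 reduces
  I12: { [E → . ;], [E → . E D E], [E → E D . E] }  — shift
  I13: { [D → . E D E], [D → . id id], [D → .], [E → . ;], [E → . E D E], [E → E . D E], [E → E D E .] }  — shift, 2 reduces
  I14: { [C → E D e .] }  — reduce

Conflict in state I3:
  Shift-reduce conflict between [D → .] and [D → . id id]
So the grammar is NOT LR(0).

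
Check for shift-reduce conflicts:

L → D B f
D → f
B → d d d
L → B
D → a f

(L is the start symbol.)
No shift-reduce conflicts

A shift-reduce conflict occurs when an LR(0) state has both:
  - a complete (reduce) item [A → α .] (dot at the end), and
  - a shift item [B → β . c γ] (dot before a terminal).

Augment with L' → L and build the canonical LR(0) collection (I0 = CLOSURE({[L' → . L]}), then GOTO on every symbol after a dot until no new states appear). It has 12 states:
  I0: { [B → . d d d], [D → . a f], [D → . f], [L → . B], [L → . D B f], [L' → . L] }  — shift
  I1: { [L → B .] }  — reduce
  I2: { [B → . d d d], [L → D . B f] }  — shift
  I3: { [L' → L .] }  — accept
  I4: { [D → a . f] }  — shift
  I5: { [B → d . d d] }  — shift
  I6: { [D → f .] }  — reduce
  I7: { [B → d d . d] }  — shift
  I8: { [B → d d d .] }  — reduce
  I9: { [D → a f .] }  — reduce
  I10: { [L → D B . f] }  — shift
  I11: { [L → D B f .] }  — reduce

No state contains both a complete item and a shift item.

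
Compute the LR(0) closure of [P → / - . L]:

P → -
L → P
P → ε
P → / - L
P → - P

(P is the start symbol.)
To compute CLOSURE, for each item [A → α.Bβ] where B is a non-terminal, add [B → .γ] for all productions B → γ; repeat for the newly added items until nothing changes.

Start with: [P → / - . L]
  [P → / - . L] has the dot before L: add [L → . P]
  [L → . P] has the dot before P: add [P → . -], [P → .], [P → . / - L], [P → . - P]
No further items can be added.

CLOSURE = { [L → . P], [P → . - P], [P → . -], [P → . / - L], [P → .], [P → / - . L] }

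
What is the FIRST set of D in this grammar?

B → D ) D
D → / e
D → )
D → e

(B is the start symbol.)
From D → / e:
  - '/' is a terminal: add '/' and stop
From D → ):
  - ')' is a terminal: add ')' and stop
From D → e:
  - e is a terminal: add 'e' and stop

Collecting: FIRST(D) = { ')', '/', 'e' }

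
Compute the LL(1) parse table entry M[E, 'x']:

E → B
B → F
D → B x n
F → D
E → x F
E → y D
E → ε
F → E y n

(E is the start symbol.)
E → B, E → x F

To find M[E, 'x'], we find productions for E where 'x' is in the predict set (PREDICT(N → α) = (FIRST(α) \ {ε}) ∪ (FOLLOW(N) if α ⇒* ε)).

Relevant sets:
  FIRST(B) = { 'x', 'y' }
  FOLLOW(E) = { $, 'y' }

E → B: PREDICT = { 'x', 'y' }
  'x' is in predict set, so this production goes in M[E, 'x']
E → x F: PREDICT = { 'x' }
  'x' is in predict set, so this production goes in M[E, 'x']
E → y D: PREDICT = { 'y' }
E → ε: PREDICT = { $, 'y' }

M[E, 'x'] = E → B, E → x F  (a multiply-defined cell — the grammar is not LL(1))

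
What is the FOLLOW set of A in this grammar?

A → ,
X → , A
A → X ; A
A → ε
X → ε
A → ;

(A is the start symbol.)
To compute FOLLOW(A), find every occurrence of A on a right-hand side N → α A β: add FIRST(β) \ {ε}, and if β is empty or nullable also add FOLLOW(N). Iterate to a fixed point.

A is the start symbol, so $ ∈ FOLLOW(A).
In X → , A: A is at the end, add FOLLOW(X)
In A → X ; A: A is at the end; this adds FOLLOW(A) to itself — nothing new

The FOLLOW sets referred to above (computed the same way, to a fixed point):
  FOLLOW(X) = { ';' }

Taking the union: FOLLOW(A) = { $, ';' }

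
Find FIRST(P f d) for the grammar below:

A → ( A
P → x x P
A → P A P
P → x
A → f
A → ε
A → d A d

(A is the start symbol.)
{ 'x' }

FIRST sets of the non-terminals involved (from the grammar, by fixed-point iteration):
  FIRST(P) = { 'x' }

To compute FIRST(P f d), process the symbols left to right:
Symbol P is a non-terminal. Add FIRST(P) \ {ε} = { 'x' }
P is not nullable (ε ∉ FIRST(P)), so stop here.
FIRST(P f d) = { 'x' }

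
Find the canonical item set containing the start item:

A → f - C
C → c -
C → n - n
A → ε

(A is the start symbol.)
{ [A → . f - C], [A → .], [A' → . A] }

First, augment the grammar with A' → A
I₀ = CLOSURE({ [A' → . A] }):
  [A' → . A] has the dot before A: add [A → . f - C], [A → .]
No further items can be added.

I₀ = { [A → . f - C], [A → .], [A' → . A] }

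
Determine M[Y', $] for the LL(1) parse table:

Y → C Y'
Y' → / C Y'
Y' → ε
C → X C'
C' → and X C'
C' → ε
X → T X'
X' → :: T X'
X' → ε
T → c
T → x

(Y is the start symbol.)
Y' → ε

To find M[Y', $], we find productions for Y' where $ is in the predict set (PREDICT(N → α) = (FIRST(α) \ {ε}) ∪ (FOLLOW(N) if α ⇒* ε)).

Relevant sets:
  FOLLOW(Y') = { $ }

Y' → / C Y': PREDICT = { '/' }
Y' → ε: PREDICT = { $ }
  $ is in predict set, so this production goes in M[Y', $]

M[Y', $] = Y' → ε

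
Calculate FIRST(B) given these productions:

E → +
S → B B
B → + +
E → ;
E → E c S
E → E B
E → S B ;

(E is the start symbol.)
{ '+' }

To compute FIRST(B), examine every production with B on the left-hand side, reading each right-hand side left to right until a non-nullable symbol is reached.

From B → + +:
  - '+' is a terminal: add '+' and stop

Collecting: FIRST(B) = { '+' }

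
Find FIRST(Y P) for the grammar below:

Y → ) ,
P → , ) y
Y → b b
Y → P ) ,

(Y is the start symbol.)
FIRST sets of the non-terminals involved (from the grammar, by fixed-point iteration):
  FIRST(Y) = { ')', ',', 'b' }

To compute FIRST(Y P), process the symbols left to right:
Symbol Y is a non-terminal. Add FIRST(Y) \ {ε} = { ')', ',', 'b' }
Y is not nullable (ε ∉ FIRST(Y)), so stop here.
FIRST(Y P) = { ')', ',', 'b' }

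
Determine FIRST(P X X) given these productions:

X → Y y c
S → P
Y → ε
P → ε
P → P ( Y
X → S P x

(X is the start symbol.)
FIRST sets of the non-terminals involved (from the grammar, by fixed-point iteration):
  FIRST(P) = { '(', ε }
  FIRST(X) = { '(', 'x', 'y' }

To compute FIRST(P X X), process the symbols left to right:
Symbol P is a non-terminal. Add FIRST(P) \ {ε} = { '(' }
P is nullable (ε ∈ FIRST(P)), continue to the next symbol.
Symbol X is a non-terminal. Add FIRST(X) \ {ε} = { '(', 'x', 'y' }
X is not nullable (ε ∉ FIRST(X)), so stop here.
FIRST(P X X) = { '(', 'x', 'y' }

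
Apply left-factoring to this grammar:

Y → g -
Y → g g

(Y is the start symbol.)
Left-factoring transforms A → αβ₁ | αβ₂ into A → αA' and A' → β₁ | β₂
(α is the longest common prefix among the alternatives). Repeat until
no nonterminal has two alternatives with a common prefix.

Round 1: Y has alternatives sharing prefix 'g'. Introduce Y': Y → g Y'
  Add: Y' → -
  Add: Y' → g

No remaining common prefixes — done.

Resulting grammar:
Y → g Y'
Y' → -
Y' → g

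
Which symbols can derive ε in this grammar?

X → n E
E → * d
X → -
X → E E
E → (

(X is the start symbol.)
None

A non-terminal is nullable if it can derive ε (the empty string): either it has an ε-production, or it has a production whose right-hand side consists entirely of nullable non-terminals.

There are no ε-productions, so no non-terminal can derive ε.
No non-terminals are nullable.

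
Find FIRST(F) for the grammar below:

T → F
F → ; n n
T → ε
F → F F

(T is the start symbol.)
To compute FIRST(F), examine every production with F on the left-hand side, reading each right-hand side left to right until a non-nullable symbol is reached.

From F → ; n n:
  - ';' is a terminal: add ';' and stop
From F → F F:
  - F is the symbol being defined: contributes nothing new
    F is not nullable, so stop

Collecting: FIRST(F) = { ';' }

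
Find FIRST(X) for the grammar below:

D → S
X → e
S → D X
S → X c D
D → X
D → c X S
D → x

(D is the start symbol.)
To compute FIRST(X), examine every production with X on the left-hand side, reading each right-hand side left to right until a non-nullable symbol is reached.

From X → e:
  - e is a terminal: add 'e' and stop

Collecting: FIRST(X) = { 'e' }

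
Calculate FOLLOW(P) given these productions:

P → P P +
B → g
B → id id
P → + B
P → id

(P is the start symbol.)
{ $, '+', 'id' }

To compute FOLLOW(P), find every occurrence of P on a right-hand side N → α P β: add FIRST(β) \ {ε}, and if β is empty or nullable also add FOLLOW(N). Iterate to a fixed point.

P is the start symbol, so $ ∈ FOLLOW(P).
In P → P P +: P is followed by P '+', add FIRST(P '+') \ {ε} = { '+', 'id' }
In P → P P +: P is followed by '+', add FIRST('+') \ {ε} = { '+' }

Taking the union: FOLLOW(P) = { $, '+', 'id' }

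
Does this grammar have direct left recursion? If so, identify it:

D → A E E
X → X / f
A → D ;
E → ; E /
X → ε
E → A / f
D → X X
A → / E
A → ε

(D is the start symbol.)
Yes, X is left-recursive

Direct left recursion occurs when N → N α for some non-terminal N (the right-hand side begins with the left-hand side itself).

D → A E E: starts with A
X → X / f: LEFT RECURSIVE (starts with X)
A → D ;: starts with D
E → ; E /: starts with ';'
X → ε: starts with ε
E → A / f: starts with A
D → X X: starts with X
A → / E: starts with '/'
A → ε: starts with ε

The grammar has direct left recursion on: X.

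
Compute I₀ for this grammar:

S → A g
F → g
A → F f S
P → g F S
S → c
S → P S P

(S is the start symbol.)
{ [A → . F f S], [F → . g], [P → . g F S], [S → . A g], [S → . P S P], [S → . c], [S' → . S] }

First, augment the grammar with S' → S
I₀ = CLOSURE({ [S' → . S] }):
  [S' → . S] has the dot before S: add [S → . A g], [S → . c], [S → . P S P]
  [S → . A g] has the dot before A: add [A → . F f S]
  [S → . P S P] has the dot before P: add [P → . g F S]
  [A → . F f S] has the dot before F: add [F → . g]
No further items can be added.

I₀ = { [A → . F f S], [F → . g], [P → . g F S], [S → . A g], [S → . P S P], [S → . c], [S' → . S] }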